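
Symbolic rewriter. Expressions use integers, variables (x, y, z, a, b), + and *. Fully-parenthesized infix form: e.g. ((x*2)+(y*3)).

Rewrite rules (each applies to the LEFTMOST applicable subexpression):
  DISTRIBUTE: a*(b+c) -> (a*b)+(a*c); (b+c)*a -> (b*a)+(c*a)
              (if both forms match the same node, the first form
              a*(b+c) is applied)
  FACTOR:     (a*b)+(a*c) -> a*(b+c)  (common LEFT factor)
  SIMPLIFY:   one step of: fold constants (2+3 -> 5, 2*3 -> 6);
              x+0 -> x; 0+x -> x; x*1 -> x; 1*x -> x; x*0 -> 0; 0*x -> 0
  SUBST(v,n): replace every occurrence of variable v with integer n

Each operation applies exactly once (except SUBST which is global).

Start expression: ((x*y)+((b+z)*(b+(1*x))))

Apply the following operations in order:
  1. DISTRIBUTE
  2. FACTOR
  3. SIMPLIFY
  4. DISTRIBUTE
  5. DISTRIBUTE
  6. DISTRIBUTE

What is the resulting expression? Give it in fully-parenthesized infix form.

Start: ((x*y)+((b+z)*(b+(1*x))))
Apply DISTRIBUTE at R (target: ((b+z)*(b+(1*x)))): ((x*y)+((b+z)*(b+(1*x)))) -> ((x*y)+(((b+z)*b)+((b+z)*(1*x))))
Apply FACTOR at R (target: (((b+z)*b)+((b+z)*(1*x)))): ((x*y)+(((b+z)*b)+((b+z)*(1*x)))) -> ((x*y)+((b+z)*(b+(1*x))))
Apply SIMPLIFY at RRR (target: (1*x)): ((x*y)+((b+z)*(b+(1*x)))) -> ((x*y)+((b+z)*(b+x)))
Apply DISTRIBUTE at R (target: ((b+z)*(b+x))): ((x*y)+((b+z)*(b+x))) -> ((x*y)+(((b+z)*b)+((b+z)*x)))
Apply DISTRIBUTE at RL (target: ((b+z)*b)): ((x*y)+(((b+z)*b)+((b+z)*x))) -> ((x*y)+(((b*b)+(z*b))+((b+z)*x)))
Apply DISTRIBUTE at RR (target: ((b+z)*x)): ((x*y)+(((b*b)+(z*b))+((b+z)*x))) -> ((x*y)+(((b*b)+(z*b))+((b*x)+(z*x))))

Answer: ((x*y)+(((b*b)+(z*b))+((b*x)+(z*x))))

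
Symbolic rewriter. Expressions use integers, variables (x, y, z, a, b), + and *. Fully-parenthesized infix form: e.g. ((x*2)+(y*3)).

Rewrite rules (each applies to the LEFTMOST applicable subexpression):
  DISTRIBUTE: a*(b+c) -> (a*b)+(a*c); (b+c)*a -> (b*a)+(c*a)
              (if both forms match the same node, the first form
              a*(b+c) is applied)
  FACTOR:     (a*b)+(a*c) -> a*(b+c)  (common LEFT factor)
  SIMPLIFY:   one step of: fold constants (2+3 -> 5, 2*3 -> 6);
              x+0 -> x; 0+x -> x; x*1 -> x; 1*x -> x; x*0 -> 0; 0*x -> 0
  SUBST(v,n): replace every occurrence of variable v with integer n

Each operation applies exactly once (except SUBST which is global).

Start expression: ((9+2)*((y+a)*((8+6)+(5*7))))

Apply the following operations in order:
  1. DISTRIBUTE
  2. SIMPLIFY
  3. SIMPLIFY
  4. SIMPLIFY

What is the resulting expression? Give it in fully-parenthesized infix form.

Start: ((9+2)*((y+a)*((8+6)+(5*7))))
Apply DISTRIBUTE at root (target: ((9+2)*((y+a)*((8+6)+(5*7))))): ((9+2)*((y+a)*((8+6)+(5*7)))) -> ((9*((y+a)*((8+6)+(5*7))))+(2*((y+a)*((8+6)+(5*7)))))
Apply SIMPLIFY at LRRL (target: (8+6)): ((9*((y+a)*((8+6)+(5*7))))+(2*((y+a)*((8+6)+(5*7))))) -> ((9*((y+a)*(14+(5*7))))+(2*((y+a)*((8+6)+(5*7)))))
Apply SIMPLIFY at LRRR (target: (5*7)): ((9*((y+a)*(14+(5*7))))+(2*((y+a)*((8+6)+(5*7))))) -> ((9*((y+a)*(14+35)))+(2*((y+a)*((8+6)+(5*7)))))
Apply SIMPLIFY at LRR (target: (14+35)): ((9*((y+a)*(14+35)))+(2*((y+a)*((8+6)+(5*7))))) -> ((9*((y+a)*49))+(2*((y+a)*((8+6)+(5*7)))))

Answer: ((9*((y+a)*49))+(2*((y+a)*((8+6)+(5*7)))))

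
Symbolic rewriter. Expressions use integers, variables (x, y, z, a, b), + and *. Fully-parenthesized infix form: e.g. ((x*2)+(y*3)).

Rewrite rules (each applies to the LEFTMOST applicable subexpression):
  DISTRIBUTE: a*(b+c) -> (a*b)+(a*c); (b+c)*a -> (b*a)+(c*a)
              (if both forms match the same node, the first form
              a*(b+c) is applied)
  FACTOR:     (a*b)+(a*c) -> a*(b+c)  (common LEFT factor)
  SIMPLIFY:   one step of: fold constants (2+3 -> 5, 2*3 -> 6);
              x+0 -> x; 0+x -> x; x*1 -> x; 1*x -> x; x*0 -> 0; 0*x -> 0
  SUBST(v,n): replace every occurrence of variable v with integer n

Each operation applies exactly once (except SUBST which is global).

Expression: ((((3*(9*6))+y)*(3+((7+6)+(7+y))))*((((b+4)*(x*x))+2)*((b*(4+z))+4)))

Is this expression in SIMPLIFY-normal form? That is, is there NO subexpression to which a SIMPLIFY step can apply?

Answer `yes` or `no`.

Expression: ((((3*(9*6))+y)*(3+((7+6)+(7+y))))*((((b+4)*(x*x))+2)*((b*(4+z))+4)))
Scanning for simplifiable subexpressions (pre-order)...
  at root: ((((3*(9*6))+y)*(3+((7+6)+(7+y))))*((((b+4)*(x*x))+2)*((b*(4+z))+4))) (not simplifiable)
  at L: (((3*(9*6))+y)*(3+((7+6)+(7+y)))) (not simplifiable)
  at LL: ((3*(9*6))+y) (not simplifiable)
  at LLL: (3*(9*6)) (not simplifiable)
  at LLLR: (9*6) (SIMPLIFIABLE)
  at LR: (3+((7+6)+(7+y))) (not simplifiable)
  at LRR: ((7+6)+(7+y)) (not simplifiable)
  at LRRL: (7+6) (SIMPLIFIABLE)
  at LRRR: (7+y) (not simplifiable)
  at R: ((((b+4)*(x*x))+2)*((b*(4+z))+4)) (not simplifiable)
  at RL: (((b+4)*(x*x))+2) (not simplifiable)
  at RLL: ((b+4)*(x*x)) (not simplifiable)
  at RLLL: (b+4) (not simplifiable)
  at RLLR: (x*x) (not simplifiable)
  at RR: ((b*(4+z))+4) (not simplifiable)
  at RRL: (b*(4+z)) (not simplifiable)
  at RRLR: (4+z) (not simplifiable)
Found simplifiable subexpr at path LLLR: (9*6)
One SIMPLIFY step would give: ((((3*54)+y)*(3+((7+6)+(7+y))))*((((b+4)*(x*x))+2)*((b*(4+z))+4)))
-> NOT in normal form.

Answer: no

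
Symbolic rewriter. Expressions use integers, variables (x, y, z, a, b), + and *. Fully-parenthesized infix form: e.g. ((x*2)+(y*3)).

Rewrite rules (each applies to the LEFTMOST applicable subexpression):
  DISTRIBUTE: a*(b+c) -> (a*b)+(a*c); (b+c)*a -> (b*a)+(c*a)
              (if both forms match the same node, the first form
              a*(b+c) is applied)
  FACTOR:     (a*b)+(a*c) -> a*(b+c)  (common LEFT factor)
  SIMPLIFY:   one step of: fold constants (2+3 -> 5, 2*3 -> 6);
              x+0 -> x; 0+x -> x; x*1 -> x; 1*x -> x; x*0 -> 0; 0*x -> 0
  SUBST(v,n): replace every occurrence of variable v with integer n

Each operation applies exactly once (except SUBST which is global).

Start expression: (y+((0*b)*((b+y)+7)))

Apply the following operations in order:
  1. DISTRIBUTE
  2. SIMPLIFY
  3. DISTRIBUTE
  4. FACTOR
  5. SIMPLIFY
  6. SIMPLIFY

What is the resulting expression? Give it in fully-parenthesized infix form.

Start: (y+((0*b)*((b+y)+7)))
Apply DISTRIBUTE at R (target: ((0*b)*((b+y)+7))): (y+((0*b)*((b+y)+7))) -> (y+(((0*b)*(b+y))+((0*b)*7)))
Apply SIMPLIFY at RLL (target: (0*b)): (y+(((0*b)*(b+y))+((0*b)*7))) -> (y+((0*(b+y))+((0*b)*7)))
Apply DISTRIBUTE at RL (target: (0*(b+y))): (y+((0*(b+y))+((0*b)*7))) -> (y+(((0*b)+(0*y))+((0*b)*7)))
Apply FACTOR at RL (target: ((0*b)+(0*y))): (y+(((0*b)+(0*y))+((0*b)*7))) -> (y+((0*(b+y))+((0*b)*7)))
Apply SIMPLIFY at RL (target: (0*(b+y))): (y+((0*(b+y))+((0*b)*7))) -> (y+(0+((0*b)*7)))
Apply SIMPLIFY at R (target: (0+((0*b)*7))): (y+(0+((0*b)*7))) -> (y+((0*b)*7))

Answer: (y+((0*b)*7))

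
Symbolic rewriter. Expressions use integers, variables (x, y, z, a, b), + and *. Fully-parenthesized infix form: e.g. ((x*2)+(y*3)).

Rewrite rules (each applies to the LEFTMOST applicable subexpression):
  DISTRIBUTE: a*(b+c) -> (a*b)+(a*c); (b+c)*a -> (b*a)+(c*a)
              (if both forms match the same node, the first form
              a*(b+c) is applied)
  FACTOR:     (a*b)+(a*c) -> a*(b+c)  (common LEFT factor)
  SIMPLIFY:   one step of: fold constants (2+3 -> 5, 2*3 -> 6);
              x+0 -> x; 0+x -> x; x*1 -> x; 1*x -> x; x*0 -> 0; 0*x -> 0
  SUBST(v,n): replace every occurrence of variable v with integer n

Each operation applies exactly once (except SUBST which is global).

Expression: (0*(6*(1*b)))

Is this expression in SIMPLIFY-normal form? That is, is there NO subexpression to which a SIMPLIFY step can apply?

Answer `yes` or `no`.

Answer: no

Derivation:
Expression: (0*(6*(1*b)))
Scanning for simplifiable subexpressions (pre-order)...
  at root: (0*(6*(1*b))) (SIMPLIFIABLE)
  at R: (6*(1*b)) (not simplifiable)
  at RR: (1*b) (SIMPLIFIABLE)
Found simplifiable subexpr at path root: (0*(6*(1*b)))
One SIMPLIFY step would give: 0
-> NOT in normal form.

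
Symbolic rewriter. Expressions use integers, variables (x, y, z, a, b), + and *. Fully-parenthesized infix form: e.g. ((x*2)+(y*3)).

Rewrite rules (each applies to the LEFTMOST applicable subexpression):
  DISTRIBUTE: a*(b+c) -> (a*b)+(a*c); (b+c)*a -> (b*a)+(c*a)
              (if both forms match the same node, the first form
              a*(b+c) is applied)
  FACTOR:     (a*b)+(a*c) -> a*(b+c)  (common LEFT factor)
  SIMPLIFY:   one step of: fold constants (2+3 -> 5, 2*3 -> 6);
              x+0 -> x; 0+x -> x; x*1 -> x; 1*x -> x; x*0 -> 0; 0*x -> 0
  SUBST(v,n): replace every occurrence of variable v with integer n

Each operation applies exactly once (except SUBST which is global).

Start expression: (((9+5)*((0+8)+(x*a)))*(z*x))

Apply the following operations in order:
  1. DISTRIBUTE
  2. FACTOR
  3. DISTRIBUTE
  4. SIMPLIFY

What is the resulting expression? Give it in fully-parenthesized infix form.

Start: (((9+5)*((0+8)+(x*a)))*(z*x))
Apply DISTRIBUTE at L (target: ((9+5)*((0+8)+(x*a)))): (((9+5)*((0+8)+(x*a)))*(z*x)) -> ((((9+5)*(0+8))+((9+5)*(x*a)))*(z*x))
Apply FACTOR at L (target: (((9+5)*(0+8))+((9+5)*(x*a)))): ((((9+5)*(0+8))+((9+5)*(x*a)))*(z*x)) -> (((9+5)*((0+8)+(x*a)))*(z*x))
Apply DISTRIBUTE at L (target: ((9+5)*((0+8)+(x*a)))): (((9+5)*((0+8)+(x*a)))*(z*x)) -> ((((9+5)*(0+8))+((9+5)*(x*a)))*(z*x))
Apply SIMPLIFY at LLL (target: (9+5)): ((((9+5)*(0+8))+((9+5)*(x*a)))*(z*x)) -> (((14*(0+8))+((9+5)*(x*a)))*(z*x))

Answer: (((14*(0+8))+((9+5)*(x*a)))*(z*x))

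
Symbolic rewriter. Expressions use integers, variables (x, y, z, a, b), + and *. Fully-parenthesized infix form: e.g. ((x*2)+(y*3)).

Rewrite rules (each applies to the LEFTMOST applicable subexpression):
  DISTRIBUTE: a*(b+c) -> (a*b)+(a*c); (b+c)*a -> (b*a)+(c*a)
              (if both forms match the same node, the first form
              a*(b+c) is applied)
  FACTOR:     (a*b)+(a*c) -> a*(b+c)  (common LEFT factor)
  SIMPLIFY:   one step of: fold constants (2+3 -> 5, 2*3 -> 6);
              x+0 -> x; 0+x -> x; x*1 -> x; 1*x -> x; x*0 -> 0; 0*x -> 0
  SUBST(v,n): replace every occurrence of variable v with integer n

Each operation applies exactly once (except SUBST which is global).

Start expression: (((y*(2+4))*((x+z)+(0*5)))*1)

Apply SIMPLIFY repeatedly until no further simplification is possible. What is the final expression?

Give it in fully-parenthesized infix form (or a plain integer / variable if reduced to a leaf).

Answer: ((y*6)*(x+z))

Derivation:
Start: (((y*(2+4))*((x+z)+(0*5)))*1)
Step 1: at root: (((y*(2+4))*((x+z)+(0*5)))*1) -> ((y*(2+4))*((x+z)+(0*5))); overall: (((y*(2+4))*((x+z)+(0*5)))*1) -> ((y*(2+4))*((x+z)+(0*5)))
Step 2: at LR: (2+4) -> 6; overall: ((y*(2+4))*((x+z)+(0*5))) -> ((y*6)*((x+z)+(0*5)))
Step 3: at RR: (0*5) -> 0; overall: ((y*6)*((x+z)+(0*5))) -> ((y*6)*((x+z)+0))
Step 4: at R: ((x+z)+0) -> (x+z); overall: ((y*6)*((x+z)+0)) -> ((y*6)*(x+z))
Fixed point: ((y*6)*(x+z))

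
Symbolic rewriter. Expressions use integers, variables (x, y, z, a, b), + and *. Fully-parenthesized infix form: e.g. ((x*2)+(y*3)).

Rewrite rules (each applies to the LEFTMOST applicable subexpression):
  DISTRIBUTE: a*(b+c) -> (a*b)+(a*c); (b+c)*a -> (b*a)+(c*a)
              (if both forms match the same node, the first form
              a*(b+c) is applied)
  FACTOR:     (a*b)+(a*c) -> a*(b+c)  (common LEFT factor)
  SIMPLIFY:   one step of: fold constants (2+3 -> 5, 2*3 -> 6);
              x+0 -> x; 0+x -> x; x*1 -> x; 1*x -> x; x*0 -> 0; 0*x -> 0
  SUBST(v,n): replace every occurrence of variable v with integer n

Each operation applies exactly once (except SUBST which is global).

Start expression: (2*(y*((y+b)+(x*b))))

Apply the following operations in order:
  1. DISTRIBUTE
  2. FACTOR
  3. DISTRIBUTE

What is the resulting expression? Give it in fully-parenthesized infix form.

Start: (2*(y*((y+b)+(x*b))))
Apply DISTRIBUTE at R (target: (y*((y+b)+(x*b)))): (2*(y*((y+b)+(x*b)))) -> (2*((y*(y+b))+(y*(x*b))))
Apply FACTOR at R (target: ((y*(y+b))+(y*(x*b)))): (2*((y*(y+b))+(y*(x*b)))) -> (2*(y*((y+b)+(x*b))))
Apply DISTRIBUTE at R (target: (y*((y+b)+(x*b)))): (2*(y*((y+b)+(x*b)))) -> (2*((y*(y+b))+(y*(x*b))))

Answer: (2*((y*(y+b))+(y*(x*b))))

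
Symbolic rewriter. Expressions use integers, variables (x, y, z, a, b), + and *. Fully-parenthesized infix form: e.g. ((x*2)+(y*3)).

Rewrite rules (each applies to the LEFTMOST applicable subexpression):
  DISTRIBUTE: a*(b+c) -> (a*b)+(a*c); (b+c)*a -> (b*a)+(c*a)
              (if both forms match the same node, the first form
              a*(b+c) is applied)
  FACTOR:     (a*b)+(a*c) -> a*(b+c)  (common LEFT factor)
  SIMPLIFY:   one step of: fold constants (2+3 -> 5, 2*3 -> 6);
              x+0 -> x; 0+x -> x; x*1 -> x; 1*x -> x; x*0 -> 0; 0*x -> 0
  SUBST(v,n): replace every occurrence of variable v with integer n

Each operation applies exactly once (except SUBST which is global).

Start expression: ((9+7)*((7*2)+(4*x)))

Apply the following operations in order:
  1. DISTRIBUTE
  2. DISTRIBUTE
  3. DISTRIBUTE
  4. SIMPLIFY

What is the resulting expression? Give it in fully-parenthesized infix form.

Answer: (((9*14)+(7*(7*2)))+((9*(4*x))+(7*(4*x))))

Derivation:
Start: ((9+7)*((7*2)+(4*x)))
Apply DISTRIBUTE at root (target: ((9+7)*((7*2)+(4*x)))): ((9+7)*((7*2)+(4*x))) -> (((9+7)*(7*2))+((9+7)*(4*x)))
Apply DISTRIBUTE at L (target: ((9+7)*(7*2))): (((9+7)*(7*2))+((9+7)*(4*x))) -> (((9*(7*2))+(7*(7*2)))+((9+7)*(4*x)))
Apply DISTRIBUTE at R (target: ((9+7)*(4*x))): (((9*(7*2))+(7*(7*2)))+((9+7)*(4*x))) -> (((9*(7*2))+(7*(7*2)))+((9*(4*x))+(7*(4*x))))
Apply SIMPLIFY at LLR (target: (7*2)): (((9*(7*2))+(7*(7*2)))+((9*(4*x))+(7*(4*x)))) -> (((9*14)+(7*(7*2)))+((9*(4*x))+(7*(4*x))))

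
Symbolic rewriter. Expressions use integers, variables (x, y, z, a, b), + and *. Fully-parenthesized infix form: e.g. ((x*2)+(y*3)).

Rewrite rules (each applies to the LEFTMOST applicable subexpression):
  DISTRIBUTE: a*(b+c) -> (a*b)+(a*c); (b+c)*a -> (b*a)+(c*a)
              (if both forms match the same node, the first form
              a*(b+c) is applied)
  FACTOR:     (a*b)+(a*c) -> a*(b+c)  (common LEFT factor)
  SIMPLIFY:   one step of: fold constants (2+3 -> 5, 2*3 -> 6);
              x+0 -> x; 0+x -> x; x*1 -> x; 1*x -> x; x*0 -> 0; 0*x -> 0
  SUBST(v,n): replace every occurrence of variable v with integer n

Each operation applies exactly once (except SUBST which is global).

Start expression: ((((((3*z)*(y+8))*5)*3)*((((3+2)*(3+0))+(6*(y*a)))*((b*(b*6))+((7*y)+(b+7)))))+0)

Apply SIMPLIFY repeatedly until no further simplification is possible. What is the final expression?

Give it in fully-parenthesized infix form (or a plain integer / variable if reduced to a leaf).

Answer: (((((3*z)*(y+8))*5)*3)*((15+(6*(y*a)))*((b*(b*6))+((7*y)+(b+7)))))

Derivation:
Start: ((((((3*z)*(y+8))*5)*3)*((((3+2)*(3+0))+(6*(y*a)))*((b*(b*6))+((7*y)+(b+7)))))+0)
Step 1: at root: ((((((3*z)*(y+8))*5)*3)*((((3+2)*(3+0))+(6*(y*a)))*((b*(b*6))+((7*y)+(b+7)))))+0) -> (((((3*z)*(y+8))*5)*3)*((((3+2)*(3+0))+(6*(y*a)))*((b*(b*6))+((7*y)+(b+7))))); overall: ((((((3*z)*(y+8))*5)*3)*((((3+2)*(3+0))+(6*(y*a)))*((b*(b*6))+((7*y)+(b+7)))))+0) -> (((((3*z)*(y+8))*5)*3)*((((3+2)*(3+0))+(6*(y*a)))*((b*(b*6))+((7*y)+(b+7)))))
Step 2: at RLLL: (3+2) -> 5; overall: (((((3*z)*(y+8))*5)*3)*((((3+2)*(3+0))+(6*(y*a)))*((b*(b*6))+((7*y)+(b+7))))) -> (((((3*z)*(y+8))*5)*3)*(((5*(3+0))+(6*(y*a)))*((b*(b*6))+((7*y)+(b+7)))))
Step 3: at RLLR: (3+0) -> 3; overall: (((((3*z)*(y+8))*5)*3)*(((5*(3+0))+(6*(y*a)))*((b*(b*6))+((7*y)+(b+7))))) -> (((((3*z)*(y+8))*5)*3)*(((5*3)+(6*(y*a)))*((b*(b*6))+((7*y)+(b+7)))))
Step 4: at RLL: (5*3) -> 15; overall: (((((3*z)*(y+8))*5)*3)*(((5*3)+(6*(y*a)))*((b*(b*6))+((7*y)+(b+7))))) -> (((((3*z)*(y+8))*5)*3)*((15+(6*(y*a)))*((b*(b*6))+((7*y)+(b+7)))))
Fixed point: (((((3*z)*(y+8))*5)*3)*((15+(6*(y*a)))*((b*(b*6))+((7*y)+(b+7)))))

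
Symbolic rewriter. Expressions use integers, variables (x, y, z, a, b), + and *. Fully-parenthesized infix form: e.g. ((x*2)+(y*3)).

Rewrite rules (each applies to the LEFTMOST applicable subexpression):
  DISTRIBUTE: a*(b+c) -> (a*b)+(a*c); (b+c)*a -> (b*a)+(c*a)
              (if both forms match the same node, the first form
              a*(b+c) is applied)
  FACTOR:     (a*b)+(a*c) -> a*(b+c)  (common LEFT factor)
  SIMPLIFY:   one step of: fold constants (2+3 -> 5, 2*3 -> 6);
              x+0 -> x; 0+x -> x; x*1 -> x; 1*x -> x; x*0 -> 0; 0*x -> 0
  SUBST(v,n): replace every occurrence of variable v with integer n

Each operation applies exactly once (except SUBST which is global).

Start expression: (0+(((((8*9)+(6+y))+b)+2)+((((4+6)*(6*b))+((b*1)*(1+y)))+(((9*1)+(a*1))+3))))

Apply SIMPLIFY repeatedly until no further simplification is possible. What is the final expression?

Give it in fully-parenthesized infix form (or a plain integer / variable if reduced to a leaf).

Start: (0+(((((8*9)+(6+y))+b)+2)+((((4+6)*(6*b))+((b*1)*(1+y)))+(((9*1)+(a*1))+3))))
Step 1: at root: (0+(((((8*9)+(6+y))+b)+2)+((((4+6)*(6*b))+((b*1)*(1+y)))+(((9*1)+(a*1))+3)))) -> (((((8*9)+(6+y))+b)+2)+((((4+6)*(6*b))+((b*1)*(1+y)))+(((9*1)+(a*1))+3))); overall: (0+(((((8*9)+(6+y))+b)+2)+((((4+6)*(6*b))+((b*1)*(1+y)))+(((9*1)+(a*1))+3)))) -> (((((8*9)+(6+y))+b)+2)+((((4+6)*(6*b))+((b*1)*(1+y)))+(((9*1)+(a*1))+3)))
Step 2: at LLLL: (8*9) -> 72; overall: (((((8*9)+(6+y))+b)+2)+((((4+6)*(6*b))+((b*1)*(1+y)))+(((9*1)+(a*1))+3))) -> ((((72+(6+y))+b)+2)+((((4+6)*(6*b))+((b*1)*(1+y)))+(((9*1)+(a*1))+3)))
Step 3: at RLLL: (4+6) -> 10; overall: ((((72+(6+y))+b)+2)+((((4+6)*(6*b))+((b*1)*(1+y)))+(((9*1)+(a*1))+3))) -> ((((72+(6+y))+b)+2)+(((10*(6*b))+((b*1)*(1+y)))+(((9*1)+(a*1))+3)))
Step 4: at RLRL: (b*1) -> b; overall: ((((72+(6+y))+b)+2)+(((10*(6*b))+((b*1)*(1+y)))+(((9*1)+(a*1))+3))) -> ((((72+(6+y))+b)+2)+(((10*(6*b))+(b*(1+y)))+(((9*1)+(a*1))+3)))
Step 5: at RRLL: (9*1) -> 9; overall: ((((72+(6+y))+b)+2)+(((10*(6*b))+(b*(1+y)))+(((9*1)+(a*1))+3))) -> ((((72+(6+y))+b)+2)+(((10*(6*b))+(b*(1+y)))+((9+(a*1))+3)))
Step 6: at RRLR: (a*1) -> a; overall: ((((72+(6+y))+b)+2)+(((10*(6*b))+(b*(1+y)))+((9+(a*1))+3))) -> ((((72+(6+y))+b)+2)+(((10*(6*b))+(b*(1+y)))+((9+a)+3)))
Fixed point: ((((72+(6+y))+b)+2)+(((10*(6*b))+(b*(1+y)))+((9+a)+3)))

Answer: ((((72+(6+y))+b)+2)+(((10*(6*b))+(b*(1+y)))+((9+a)+3)))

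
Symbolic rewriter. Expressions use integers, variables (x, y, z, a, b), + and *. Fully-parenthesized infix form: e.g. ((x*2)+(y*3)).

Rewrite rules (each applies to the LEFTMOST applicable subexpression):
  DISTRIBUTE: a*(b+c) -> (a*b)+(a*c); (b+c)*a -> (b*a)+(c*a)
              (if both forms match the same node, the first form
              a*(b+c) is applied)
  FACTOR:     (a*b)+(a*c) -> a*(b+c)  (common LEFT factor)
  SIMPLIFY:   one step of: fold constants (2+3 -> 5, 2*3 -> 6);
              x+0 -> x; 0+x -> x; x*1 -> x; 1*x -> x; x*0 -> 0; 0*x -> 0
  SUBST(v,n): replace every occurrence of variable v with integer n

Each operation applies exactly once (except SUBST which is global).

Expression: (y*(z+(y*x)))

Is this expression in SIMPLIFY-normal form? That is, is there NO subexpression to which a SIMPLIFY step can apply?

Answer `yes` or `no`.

Answer: yes

Derivation:
Expression: (y*(z+(y*x)))
Scanning for simplifiable subexpressions (pre-order)...
  at root: (y*(z+(y*x))) (not simplifiable)
  at R: (z+(y*x)) (not simplifiable)
  at RR: (y*x) (not simplifiable)
Result: no simplifiable subexpression found -> normal form.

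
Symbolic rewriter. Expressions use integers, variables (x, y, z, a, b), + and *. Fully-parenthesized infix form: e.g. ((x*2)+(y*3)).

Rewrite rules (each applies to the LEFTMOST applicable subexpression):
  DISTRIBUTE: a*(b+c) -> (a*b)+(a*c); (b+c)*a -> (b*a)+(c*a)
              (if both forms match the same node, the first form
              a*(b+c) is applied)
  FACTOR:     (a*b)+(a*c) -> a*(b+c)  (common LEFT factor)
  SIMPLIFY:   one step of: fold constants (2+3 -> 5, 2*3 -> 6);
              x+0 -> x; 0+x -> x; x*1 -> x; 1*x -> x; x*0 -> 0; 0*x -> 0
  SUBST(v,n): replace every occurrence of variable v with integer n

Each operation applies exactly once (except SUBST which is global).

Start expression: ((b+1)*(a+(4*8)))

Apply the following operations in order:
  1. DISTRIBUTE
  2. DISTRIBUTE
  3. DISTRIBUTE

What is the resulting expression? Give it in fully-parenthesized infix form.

Answer: (((b*a)+(1*a))+((b*(4*8))+(1*(4*8))))

Derivation:
Start: ((b+1)*(a+(4*8)))
Apply DISTRIBUTE at root (target: ((b+1)*(a+(4*8)))): ((b+1)*(a+(4*8))) -> (((b+1)*a)+((b+1)*(4*8)))
Apply DISTRIBUTE at L (target: ((b+1)*a)): (((b+1)*a)+((b+1)*(4*8))) -> (((b*a)+(1*a))+((b+1)*(4*8)))
Apply DISTRIBUTE at R (target: ((b+1)*(4*8))): (((b*a)+(1*a))+((b+1)*(4*8))) -> (((b*a)+(1*a))+((b*(4*8))+(1*(4*8))))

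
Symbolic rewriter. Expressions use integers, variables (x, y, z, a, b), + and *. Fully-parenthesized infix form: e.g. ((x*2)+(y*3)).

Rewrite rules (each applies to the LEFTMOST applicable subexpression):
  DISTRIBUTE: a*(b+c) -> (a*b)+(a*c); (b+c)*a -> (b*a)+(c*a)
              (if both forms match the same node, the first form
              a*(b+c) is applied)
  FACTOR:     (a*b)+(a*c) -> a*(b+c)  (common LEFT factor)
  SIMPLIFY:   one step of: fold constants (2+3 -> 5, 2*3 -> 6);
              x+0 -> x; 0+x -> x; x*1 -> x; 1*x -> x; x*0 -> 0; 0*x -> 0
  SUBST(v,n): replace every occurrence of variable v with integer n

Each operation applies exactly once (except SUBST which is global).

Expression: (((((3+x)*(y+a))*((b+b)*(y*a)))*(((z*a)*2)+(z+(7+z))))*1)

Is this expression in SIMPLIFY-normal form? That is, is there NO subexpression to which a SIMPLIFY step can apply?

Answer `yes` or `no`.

Answer: no

Derivation:
Expression: (((((3+x)*(y+a))*((b+b)*(y*a)))*(((z*a)*2)+(z+(7+z))))*1)
Scanning for simplifiable subexpressions (pre-order)...
  at root: (((((3+x)*(y+a))*((b+b)*(y*a)))*(((z*a)*2)+(z+(7+z))))*1) (SIMPLIFIABLE)
  at L: ((((3+x)*(y+a))*((b+b)*(y*a)))*(((z*a)*2)+(z+(7+z)))) (not simplifiable)
  at LL: (((3+x)*(y+a))*((b+b)*(y*a))) (not simplifiable)
  at LLL: ((3+x)*(y+a)) (not simplifiable)
  at LLLL: (3+x) (not simplifiable)
  at LLLR: (y+a) (not simplifiable)
  at LLR: ((b+b)*(y*a)) (not simplifiable)
  at LLRL: (b+b) (not simplifiable)
  at LLRR: (y*a) (not simplifiable)
  at LR: (((z*a)*2)+(z+(7+z))) (not simplifiable)
  at LRL: ((z*a)*2) (not simplifiable)
  at LRLL: (z*a) (not simplifiable)
  at LRR: (z+(7+z)) (not simplifiable)
  at LRRR: (7+z) (not simplifiable)
Found simplifiable subexpr at path root: (((((3+x)*(y+a))*((b+b)*(y*a)))*(((z*a)*2)+(z+(7+z))))*1)
One SIMPLIFY step would give: ((((3+x)*(y+a))*((b+b)*(y*a)))*(((z*a)*2)+(z+(7+z))))
-> NOT in normal form.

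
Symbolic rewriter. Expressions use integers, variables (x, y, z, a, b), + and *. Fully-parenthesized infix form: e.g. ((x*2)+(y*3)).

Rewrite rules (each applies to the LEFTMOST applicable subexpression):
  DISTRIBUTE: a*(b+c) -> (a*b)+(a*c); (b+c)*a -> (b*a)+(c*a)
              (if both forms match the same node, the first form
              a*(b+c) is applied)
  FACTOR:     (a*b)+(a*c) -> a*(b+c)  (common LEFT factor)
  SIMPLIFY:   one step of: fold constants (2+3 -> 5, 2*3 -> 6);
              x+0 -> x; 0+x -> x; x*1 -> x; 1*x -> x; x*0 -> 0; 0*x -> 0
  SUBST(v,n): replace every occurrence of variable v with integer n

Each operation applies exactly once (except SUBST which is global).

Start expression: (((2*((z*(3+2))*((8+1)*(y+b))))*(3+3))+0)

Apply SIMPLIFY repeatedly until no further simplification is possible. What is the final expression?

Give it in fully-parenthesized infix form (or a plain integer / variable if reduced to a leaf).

Answer: ((2*((z*5)*(9*(y+b))))*6)

Derivation:
Start: (((2*((z*(3+2))*((8+1)*(y+b))))*(3+3))+0)
Step 1: at root: (((2*((z*(3+2))*((8+1)*(y+b))))*(3+3))+0) -> ((2*((z*(3+2))*((8+1)*(y+b))))*(3+3)); overall: (((2*((z*(3+2))*((8+1)*(y+b))))*(3+3))+0) -> ((2*((z*(3+2))*((8+1)*(y+b))))*(3+3))
Step 2: at LRLR: (3+2) -> 5; overall: ((2*((z*(3+2))*((8+1)*(y+b))))*(3+3)) -> ((2*((z*5)*((8+1)*(y+b))))*(3+3))
Step 3: at LRRL: (8+1) -> 9; overall: ((2*((z*5)*((8+1)*(y+b))))*(3+3)) -> ((2*((z*5)*(9*(y+b))))*(3+3))
Step 4: at R: (3+3) -> 6; overall: ((2*((z*5)*(9*(y+b))))*(3+3)) -> ((2*((z*5)*(9*(y+b))))*6)
Fixed point: ((2*((z*5)*(9*(y+b))))*6)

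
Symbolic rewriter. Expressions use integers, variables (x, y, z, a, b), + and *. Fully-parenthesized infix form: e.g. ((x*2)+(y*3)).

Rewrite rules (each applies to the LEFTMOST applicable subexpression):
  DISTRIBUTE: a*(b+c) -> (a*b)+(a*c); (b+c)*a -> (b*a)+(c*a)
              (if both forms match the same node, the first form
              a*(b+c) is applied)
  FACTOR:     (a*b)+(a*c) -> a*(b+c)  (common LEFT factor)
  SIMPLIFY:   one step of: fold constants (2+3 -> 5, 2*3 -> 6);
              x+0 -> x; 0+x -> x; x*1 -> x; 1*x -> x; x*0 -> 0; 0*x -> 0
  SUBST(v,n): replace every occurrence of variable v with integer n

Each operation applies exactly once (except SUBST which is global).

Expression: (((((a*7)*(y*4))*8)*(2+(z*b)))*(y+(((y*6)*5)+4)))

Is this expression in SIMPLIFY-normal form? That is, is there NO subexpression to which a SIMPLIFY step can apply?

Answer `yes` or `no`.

Expression: (((((a*7)*(y*4))*8)*(2+(z*b)))*(y+(((y*6)*5)+4)))
Scanning for simplifiable subexpressions (pre-order)...
  at root: (((((a*7)*(y*4))*8)*(2+(z*b)))*(y+(((y*6)*5)+4))) (not simplifiable)
  at L: ((((a*7)*(y*4))*8)*(2+(z*b))) (not simplifiable)
  at LL: (((a*7)*(y*4))*8) (not simplifiable)
  at LLL: ((a*7)*(y*4)) (not simplifiable)
  at LLLL: (a*7) (not simplifiable)
  at LLLR: (y*4) (not simplifiable)
  at LR: (2+(z*b)) (not simplifiable)
  at LRR: (z*b) (not simplifiable)
  at R: (y+(((y*6)*5)+4)) (not simplifiable)
  at RR: (((y*6)*5)+4) (not simplifiable)
  at RRL: ((y*6)*5) (not simplifiable)
  at RRLL: (y*6) (not simplifiable)
Result: no simplifiable subexpression found -> normal form.

Answer: yes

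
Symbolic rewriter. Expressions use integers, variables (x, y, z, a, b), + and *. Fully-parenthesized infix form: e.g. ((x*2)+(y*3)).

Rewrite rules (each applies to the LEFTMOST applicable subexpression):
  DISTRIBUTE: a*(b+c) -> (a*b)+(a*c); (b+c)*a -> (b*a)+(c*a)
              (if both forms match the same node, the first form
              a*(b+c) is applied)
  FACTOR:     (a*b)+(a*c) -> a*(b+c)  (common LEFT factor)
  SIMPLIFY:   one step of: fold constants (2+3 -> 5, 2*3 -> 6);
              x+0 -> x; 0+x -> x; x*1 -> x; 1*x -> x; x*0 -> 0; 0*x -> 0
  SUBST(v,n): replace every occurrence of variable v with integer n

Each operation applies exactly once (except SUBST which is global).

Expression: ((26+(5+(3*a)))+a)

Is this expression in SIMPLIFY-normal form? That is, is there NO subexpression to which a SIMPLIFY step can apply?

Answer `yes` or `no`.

Answer: yes

Derivation:
Expression: ((26+(5+(3*a)))+a)
Scanning for simplifiable subexpressions (pre-order)...
  at root: ((26+(5+(3*a)))+a) (not simplifiable)
  at L: (26+(5+(3*a))) (not simplifiable)
  at LR: (5+(3*a)) (not simplifiable)
  at LRR: (3*a) (not simplifiable)
Result: no simplifiable subexpression found -> normal form.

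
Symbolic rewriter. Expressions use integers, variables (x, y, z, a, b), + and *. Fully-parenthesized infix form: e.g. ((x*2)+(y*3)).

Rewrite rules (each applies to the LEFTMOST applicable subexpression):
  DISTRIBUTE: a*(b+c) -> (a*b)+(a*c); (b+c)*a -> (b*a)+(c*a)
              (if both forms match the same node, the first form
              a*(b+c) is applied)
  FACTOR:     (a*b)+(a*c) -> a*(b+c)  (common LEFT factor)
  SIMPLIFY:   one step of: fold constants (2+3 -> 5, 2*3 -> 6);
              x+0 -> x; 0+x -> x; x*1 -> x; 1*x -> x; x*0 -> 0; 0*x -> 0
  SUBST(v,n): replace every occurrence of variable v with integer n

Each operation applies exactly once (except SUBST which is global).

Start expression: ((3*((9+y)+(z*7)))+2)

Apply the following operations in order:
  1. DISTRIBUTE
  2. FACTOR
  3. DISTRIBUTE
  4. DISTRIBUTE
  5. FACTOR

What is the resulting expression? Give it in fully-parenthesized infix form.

Start: ((3*((9+y)+(z*7)))+2)
Apply DISTRIBUTE at L (target: (3*((9+y)+(z*7)))): ((3*((9+y)+(z*7)))+2) -> (((3*(9+y))+(3*(z*7)))+2)
Apply FACTOR at L (target: ((3*(9+y))+(3*(z*7)))): (((3*(9+y))+(3*(z*7)))+2) -> ((3*((9+y)+(z*7)))+2)
Apply DISTRIBUTE at L (target: (3*((9+y)+(z*7)))): ((3*((9+y)+(z*7)))+2) -> (((3*(9+y))+(3*(z*7)))+2)
Apply DISTRIBUTE at LL (target: (3*(9+y))): (((3*(9+y))+(3*(z*7)))+2) -> ((((3*9)+(3*y))+(3*(z*7)))+2)
Apply FACTOR at LL (target: ((3*9)+(3*y))): ((((3*9)+(3*y))+(3*(z*7)))+2) -> (((3*(9+y))+(3*(z*7)))+2)

Answer: (((3*(9+y))+(3*(z*7)))+2)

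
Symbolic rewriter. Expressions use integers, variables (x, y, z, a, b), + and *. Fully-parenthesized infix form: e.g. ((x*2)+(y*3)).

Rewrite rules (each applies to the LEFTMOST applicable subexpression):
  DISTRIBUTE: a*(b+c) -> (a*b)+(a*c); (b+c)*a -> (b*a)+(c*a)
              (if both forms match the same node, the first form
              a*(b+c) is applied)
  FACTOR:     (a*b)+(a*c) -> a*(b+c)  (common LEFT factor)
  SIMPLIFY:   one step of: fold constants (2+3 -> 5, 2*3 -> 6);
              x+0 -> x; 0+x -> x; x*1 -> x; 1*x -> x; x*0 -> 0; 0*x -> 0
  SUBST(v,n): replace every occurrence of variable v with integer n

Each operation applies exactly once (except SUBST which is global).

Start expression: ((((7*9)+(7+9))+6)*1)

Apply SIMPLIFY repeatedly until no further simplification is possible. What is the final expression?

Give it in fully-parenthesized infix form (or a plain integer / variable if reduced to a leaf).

Start: ((((7*9)+(7+9))+6)*1)
Step 1: at root: ((((7*9)+(7+9))+6)*1) -> (((7*9)+(7+9))+6); overall: ((((7*9)+(7+9))+6)*1) -> (((7*9)+(7+9))+6)
Step 2: at LL: (7*9) -> 63; overall: (((7*9)+(7+9))+6) -> ((63+(7+9))+6)
Step 3: at LR: (7+9) -> 16; overall: ((63+(7+9))+6) -> ((63+16)+6)
Step 4: at L: (63+16) -> 79; overall: ((63+16)+6) -> (79+6)
Step 5: at root: (79+6) -> 85; overall: (79+6) -> 85
Fixed point: 85

Answer: 85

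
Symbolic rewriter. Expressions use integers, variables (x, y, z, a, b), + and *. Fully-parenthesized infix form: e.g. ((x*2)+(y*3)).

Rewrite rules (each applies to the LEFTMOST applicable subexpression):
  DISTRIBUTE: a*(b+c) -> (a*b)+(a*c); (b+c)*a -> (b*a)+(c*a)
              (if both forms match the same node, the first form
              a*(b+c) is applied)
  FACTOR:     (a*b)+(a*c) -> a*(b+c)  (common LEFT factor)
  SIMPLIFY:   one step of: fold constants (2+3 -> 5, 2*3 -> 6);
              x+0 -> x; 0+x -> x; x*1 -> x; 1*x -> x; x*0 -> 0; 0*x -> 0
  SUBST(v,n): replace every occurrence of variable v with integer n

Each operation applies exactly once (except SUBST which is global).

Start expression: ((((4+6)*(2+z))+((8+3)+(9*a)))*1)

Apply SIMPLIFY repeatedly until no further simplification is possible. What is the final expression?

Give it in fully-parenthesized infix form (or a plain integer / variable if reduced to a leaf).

Start: ((((4+6)*(2+z))+((8+3)+(9*a)))*1)
Step 1: at root: ((((4+6)*(2+z))+((8+3)+(9*a)))*1) -> (((4+6)*(2+z))+((8+3)+(9*a))); overall: ((((4+6)*(2+z))+((8+3)+(9*a)))*1) -> (((4+6)*(2+z))+((8+3)+(9*a)))
Step 2: at LL: (4+6) -> 10; overall: (((4+6)*(2+z))+((8+3)+(9*a))) -> ((10*(2+z))+((8+3)+(9*a)))
Step 3: at RL: (8+3) -> 11; overall: ((10*(2+z))+((8+3)+(9*a))) -> ((10*(2+z))+(11+(9*a)))
Fixed point: ((10*(2+z))+(11+(9*a)))

Answer: ((10*(2+z))+(11+(9*a)))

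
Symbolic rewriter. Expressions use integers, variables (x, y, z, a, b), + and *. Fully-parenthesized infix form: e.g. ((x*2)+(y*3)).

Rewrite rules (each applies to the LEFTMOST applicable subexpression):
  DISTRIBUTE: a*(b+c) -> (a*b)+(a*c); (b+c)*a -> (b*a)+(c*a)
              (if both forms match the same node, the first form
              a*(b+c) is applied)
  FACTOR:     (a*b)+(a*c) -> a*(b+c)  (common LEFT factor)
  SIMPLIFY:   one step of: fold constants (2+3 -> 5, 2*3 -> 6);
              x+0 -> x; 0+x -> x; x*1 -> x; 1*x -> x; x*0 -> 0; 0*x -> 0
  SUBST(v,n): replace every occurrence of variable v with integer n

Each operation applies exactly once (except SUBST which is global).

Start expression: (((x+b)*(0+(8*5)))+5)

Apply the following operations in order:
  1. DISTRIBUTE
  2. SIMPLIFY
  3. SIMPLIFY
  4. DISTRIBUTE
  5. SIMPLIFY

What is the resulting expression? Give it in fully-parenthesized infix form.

Start: (((x+b)*(0+(8*5)))+5)
Apply DISTRIBUTE at L (target: ((x+b)*(0+(8*5)))): (((x+b)*(0+(8*5)))+5) -> ((((x+b)*0)+((x+b)*(8*5)))+5)
Apply SIMPLIFY at LL (target: ((x+b)*0)): ((((x+b)*0)+((x+b)*(8*5)))+5) -> ((0+((x+b)*(8*5)))+5)
Apply SIMPLIFY at L (target: (0+((x+b)*(8*5)))): ((0+((x+b)*(8*5)))+5) -> (((x+b)*(8*5))+5)
Apply DISTRIBUTE at L (target: ((x+b)*(8*5))): (((x+b)*(8*5))+5) -> (((x*(8*5))+(b*(8*5)))+5)
Apply SIMPLIFY at LLR (target: (8*5)): (((x*(8*5))+(b*(8*5)))+5) -> (((x*40)+(b*(8*5)))+5)

Answer: (((x*40)+(b*(8*5)))+5)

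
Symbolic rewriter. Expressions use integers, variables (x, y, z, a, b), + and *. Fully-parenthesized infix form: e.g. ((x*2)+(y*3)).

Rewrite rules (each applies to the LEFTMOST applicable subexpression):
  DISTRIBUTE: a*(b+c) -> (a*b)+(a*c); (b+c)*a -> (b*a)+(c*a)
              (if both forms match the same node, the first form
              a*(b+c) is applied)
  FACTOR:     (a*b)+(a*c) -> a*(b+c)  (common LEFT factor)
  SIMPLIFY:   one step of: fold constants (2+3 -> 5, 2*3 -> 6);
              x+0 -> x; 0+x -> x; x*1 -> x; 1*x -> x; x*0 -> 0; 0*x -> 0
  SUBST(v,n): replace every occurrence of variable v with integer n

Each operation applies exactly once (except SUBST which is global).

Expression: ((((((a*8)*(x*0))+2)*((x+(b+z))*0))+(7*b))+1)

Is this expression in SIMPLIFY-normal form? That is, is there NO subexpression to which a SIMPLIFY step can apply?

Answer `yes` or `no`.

Expression: ((((((a*8)*(x*0))+2)*((x+(b+z))*0))+(7*b))+1)
Scanning for simplifiable subexpressions (pre-order)...
  at root: ((((((a*8)*(x*0))+2)*((x+(b+z))*0))+(7*b))+1) (not simplifiable)
  at L: (((((a*8)*(x*0))+2)*((x+(b+z))*0))+(7*b)) (not simplifiable)
  at LL: ((((a*8)*(x*0))+2)*((x+(b+z))*0)) (not simplifiable)
  at LLL: (((a*8)*(x*0))+2) (not simplifiable)
  at LLLL: ((a*8)*(x*0)) (not simplifiable)
  at LLLLL: (a*8) (not simplifiable)
  at LLLLR: (x*0) (SIMPLIFIABLE)
  at LLR: ((x+(b+z))*0) (SIMPLIFIABLE)
  at LLRL: (x+(b+z)) (not simplifiable)
  at LLRLR: (b+z) (not simplifiable)
  at LR: (7*b) (not simplifiable)
Found simplifiable subexpr at path LLLLR: (x*0)
One SIMPLIFY step would give: ((((((a*8)*0)+2)*((x+(b+z))*0))+(7*b))+1)
-> NOT in normal form.

Answer: no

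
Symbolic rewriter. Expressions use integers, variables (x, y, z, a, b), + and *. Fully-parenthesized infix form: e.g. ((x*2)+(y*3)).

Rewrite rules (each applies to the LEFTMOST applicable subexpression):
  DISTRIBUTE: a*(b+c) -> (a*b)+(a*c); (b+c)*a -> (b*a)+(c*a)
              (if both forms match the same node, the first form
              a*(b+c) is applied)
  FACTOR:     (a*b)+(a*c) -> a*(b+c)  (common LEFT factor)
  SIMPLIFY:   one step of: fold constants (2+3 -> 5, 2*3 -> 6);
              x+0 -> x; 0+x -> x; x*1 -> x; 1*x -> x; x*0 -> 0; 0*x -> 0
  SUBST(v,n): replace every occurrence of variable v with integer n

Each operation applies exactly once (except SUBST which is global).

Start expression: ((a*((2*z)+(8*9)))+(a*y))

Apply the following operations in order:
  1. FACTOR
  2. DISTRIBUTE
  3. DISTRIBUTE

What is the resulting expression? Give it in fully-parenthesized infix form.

Answer: (((a*(2*z))+(a*(8*9)))+(a*y))

Derivation:
Start: ((a*((2*z)+(8*9)))+(a*y))
Apply FACTOR at root (target: ((a*((2*z)+(8*9)))+(a*y))): ((a*((2*z)+(8*9)))+(a*y)) -> (a*(((2*z)+(8*9))+y))
Apply DISTRIBUTE at root (target: (a*(((2*z)+(8*9))+y))): (a*(((2*z)+(8*9))+y)) -> ((a*((2*z)+(8*9)))+(a*y))
Apply DISTRIBUTE at L (target: (a*((2*z)+(8*9)))): ((a*((2*z)+(8*9)))+(a*y)) -> (((a*(2*z))+(a*(8*9)))+(a*y))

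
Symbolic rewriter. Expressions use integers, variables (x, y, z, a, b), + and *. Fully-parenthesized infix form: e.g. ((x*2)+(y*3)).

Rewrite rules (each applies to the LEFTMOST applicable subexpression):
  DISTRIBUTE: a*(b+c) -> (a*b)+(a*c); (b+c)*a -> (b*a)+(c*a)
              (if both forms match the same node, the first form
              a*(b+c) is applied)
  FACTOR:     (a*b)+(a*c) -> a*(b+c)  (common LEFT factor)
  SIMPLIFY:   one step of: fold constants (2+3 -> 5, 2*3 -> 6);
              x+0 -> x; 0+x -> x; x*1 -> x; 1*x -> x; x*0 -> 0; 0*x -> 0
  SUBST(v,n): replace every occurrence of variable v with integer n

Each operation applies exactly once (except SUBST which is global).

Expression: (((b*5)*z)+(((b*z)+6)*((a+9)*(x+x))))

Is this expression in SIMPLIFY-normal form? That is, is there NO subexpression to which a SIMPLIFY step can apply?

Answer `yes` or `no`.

Expression: (((b*5)*z)+(((b*z)+6)*((a+9)*(x+x))))
Scanning for simplifiable subexpressions (pre-order)...
  at root: (((b*5)*z)+(((b*z)+6)*((a+9)*(x+x)))) (not simplifiable)
  at L: ((b*5)*z) (not simplifiable)
  at LL: (b*5) (not simplifiable)
  at R: (((b*z)+6)*((a+9)*(x+x))) (not simplifiable)
  at RL: ((b*z)+6) (not simplifiable)
  at RLL: (b*z) (not simplifiable)
  at RR: ((a+9)*(x+x)) (not simplifiable)
  at RRL: (a+9) (not simplifiable)
  at RRR: (x+x) (not simplifiable)
Result: no simplifiable subexpression found -> normal form.

Answer: yes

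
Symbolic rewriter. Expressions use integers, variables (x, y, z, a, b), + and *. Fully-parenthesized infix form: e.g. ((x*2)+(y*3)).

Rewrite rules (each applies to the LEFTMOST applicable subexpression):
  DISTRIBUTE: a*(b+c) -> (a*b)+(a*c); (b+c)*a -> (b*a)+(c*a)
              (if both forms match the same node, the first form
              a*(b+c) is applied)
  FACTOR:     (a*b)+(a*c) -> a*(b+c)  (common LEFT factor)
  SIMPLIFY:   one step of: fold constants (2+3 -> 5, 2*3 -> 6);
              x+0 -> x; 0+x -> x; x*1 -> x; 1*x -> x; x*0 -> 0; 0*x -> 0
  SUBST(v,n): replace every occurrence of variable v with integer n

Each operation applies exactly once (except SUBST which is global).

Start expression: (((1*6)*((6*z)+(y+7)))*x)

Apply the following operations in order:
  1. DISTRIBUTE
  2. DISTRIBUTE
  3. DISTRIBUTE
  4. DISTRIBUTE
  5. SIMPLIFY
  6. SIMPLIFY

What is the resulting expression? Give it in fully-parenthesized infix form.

Start: (((1*6)*((6*z)+(y+7)))*x)
Apply DISTRIBUTE at L (target: ((1*6)*((6*z)+(y+7)))): (((1*6)*((6*z)+(y+7)))*x) -> ((((1*6)*(6*z))+((1*6)*(y+7)))*x)
Apply DISTRIBUTE at root (target: ((((1*6)*(6*z))+((1*6)*(y+7)))*x)): ((((1*6)*(6*z))+((1*6)*(y+7)))*x) -> ((((1*6)*(6*z))*x)+(((1*6)*(y+7))*x))
Apply DISTRIBUTE at RL (target: ((1*6)*(y+7))): ((((1*6)*(6*z))*x)+(((1*6)*(y+7))*x)) -> ((((1*6)*(6*z))*x)+((((1*6)*y)+((1*6)*7))*x))
Apply DISTRIBUTE at R (target: ((((1*6)*y)+((1*6)*7))*x)): ((((1*6)*(6*z))*x)+((((1*6)*y)+((1*6)*7))*x)) -> ((((1*6)*(6*z))*x)+((((1*6)*y)*x)+(((1*6)*7)*x)))
Apply SIMPLIFY at LLL (target: (1*6)): ((((1*6)*(6*z))*x)+((((1*6)*y)*x)+(((1*6)*7)*x))) -> (((6*(6*z))*x)+((((1*6)*y)*x)+(((1*6)*7)*x)))
Apply SIMPLIFY at RLLL (target: (1*6)): (((6*(6*z))*x)+((((1*6)*y)*x)+(((1*6)*7)*x))) -> (((6*(6*z))*x)+(((6*y)*x)+(((1*6)*7)*x)))

Answer: (((6*(6*z))*x)+(((6*y)*x)+(((1*6)*7)*x)))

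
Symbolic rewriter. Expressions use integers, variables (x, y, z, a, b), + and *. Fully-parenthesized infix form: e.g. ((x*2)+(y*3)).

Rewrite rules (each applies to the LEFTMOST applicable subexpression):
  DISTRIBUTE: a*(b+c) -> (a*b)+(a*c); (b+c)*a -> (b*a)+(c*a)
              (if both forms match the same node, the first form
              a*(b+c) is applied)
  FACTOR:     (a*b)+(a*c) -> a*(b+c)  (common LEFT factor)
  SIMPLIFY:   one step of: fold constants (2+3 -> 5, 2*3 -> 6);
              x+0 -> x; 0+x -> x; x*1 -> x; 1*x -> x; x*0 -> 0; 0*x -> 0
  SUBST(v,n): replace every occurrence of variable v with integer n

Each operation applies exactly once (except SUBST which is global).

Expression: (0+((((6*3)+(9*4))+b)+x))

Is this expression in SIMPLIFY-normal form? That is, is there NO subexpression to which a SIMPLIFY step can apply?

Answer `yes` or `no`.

Expression: (0+((((6*3)+(9*4))+b)+x))
Scanning for simplifiable subexpressions (pre-order)...
  at root: (0+((((6*3)+(9*4))+b)+x)) (SIMPLIFIABLE)
  at R: ((((6*3)+(9*4))+b)+x) (not simplifiable)
  at RL: (((6*3)+(9*4))+b) (not simplifiable)
  at RLL: ((6*3)+(9*4)) (not simplifiable)
  at RLLL: (6*3) (SIMPLIFIABLE)
  at RLLR: (9*4) (SIMPLIFIABLE)
Found simplifiable subexpr at path root: (0+((((6*3)+(9*4))+b)+x))
One SIMPLIFY step would give: ((((6*3)+(9*4))+b)+x)
-> NOT in normal form.

Answer: no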